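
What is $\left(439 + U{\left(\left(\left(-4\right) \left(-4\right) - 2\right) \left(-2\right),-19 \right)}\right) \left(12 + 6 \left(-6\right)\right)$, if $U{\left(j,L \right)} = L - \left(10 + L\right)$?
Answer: $-10296$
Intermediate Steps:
$U{\left(j,L \right)} = -10$
$\left(439 + U{\left(\left(\left(-4\right) \left(-4\right) - 2\right) \left(-2\right),-19 \right)}\right) \left(12 + 6 \left(-6\right)\right) = \left(439 - 10\right) \left(12 + 6 \left(-6\right)\right) = 429 \left(12 - 36\right) = 429 \left(-24\right) = -10296$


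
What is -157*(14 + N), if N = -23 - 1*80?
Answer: 13973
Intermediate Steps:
N = -103 (N = -23 - 80 = -103)
-157*(14 + N) = -157*(14 - 103) = -157*(-89) = 13973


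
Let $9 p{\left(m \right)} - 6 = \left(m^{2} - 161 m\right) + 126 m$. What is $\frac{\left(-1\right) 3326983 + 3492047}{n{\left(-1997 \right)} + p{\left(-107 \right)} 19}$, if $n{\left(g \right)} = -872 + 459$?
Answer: $\frac{1485576}{285083} \approx 5.211$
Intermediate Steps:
$p{\left(m \right)} = \frac{2}{3} - \frac{35 m}{9} + \frac{m^{2}}{9}$ ($p{\left(m \right)} = \frac{2}{3} + \frac{\left(m^{2} - 161 m\right) + 126 m}{9} = \frac{2}{3} + \frac{m^{2} - 35 m}{9} = \frac{2}{3} + \left(- \frac{35 m}{9} + \frac{m^{2}}{9}\right) = \frac{2}{3} - \frac{35 m}{9} + \frac{m^{2}}{9}$)
$n{\left(g \right)} = -413$
$\frac{\left(-1\right) 3326983 + 3492047}{n{\left(-1997 \right)} + p{\left(-107 \right)} 19} = \frac{\left(-1\right) 3326983 + 3492047}{-413 + \left(\frac{2}{3} - - \frac{3745}{9} + \frac{\left(-107\right)^{2}}{9}\right) 19} = \frac{-3326983 + 3492047}{-413 + \left(\frac{2}{3} + \frac{3745}{9} + \frac{1}{9} \cdot 11449\right) 19} = \frac{165064}{-413 + \left(\frac{2}{3} + \frac{3745}{9} + \frac{11449}{9}\right) 19} = \frac{165064}{-413 + \frac{15200}{9} \cdot 19} = \frac{165064}{-413 + \frac{288800}{9}} = \frac{165064}{\frac{285083}{9}} = 165064 \cdot \frac{9}{285083} = \frac{1485576}{285083}$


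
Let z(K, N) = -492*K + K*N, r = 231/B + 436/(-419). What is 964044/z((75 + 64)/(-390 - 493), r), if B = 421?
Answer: 150159799041948/12075635425 ≈ 12435.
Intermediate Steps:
r = -86767/176399 (r = 231/421 + 436/(-419) = 231*(1/421) + 436*(-1/419) = 231/421 - 436/419 = -86767/176399 ≈ -0.49188)
964044/z((75 + 64)/(-390 - 493), r) = 964044/((((75 + 64)/(-390 - 493))*(-492 - 86767/176399))) = 964044/(((139/(-883))*(-86875075/176399))) = 964044/(((139*(-1/883))*(-86875075/176399))) = 964044/((-139/883*(-86875075/176399))) = 964044/(12075635425/155760317) = 964044*(155760317/12075635425) = 150159799041948/12075635425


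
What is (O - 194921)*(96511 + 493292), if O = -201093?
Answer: -233570245242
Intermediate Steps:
(O - 194921)*(96511 + 493292) = (-201093 - 194921)*(96511 + 493292) = -396014*589803 = -233570245242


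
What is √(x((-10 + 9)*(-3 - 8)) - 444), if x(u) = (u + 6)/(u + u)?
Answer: 7*I*√4378/22 ≈ 21.053*I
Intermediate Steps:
x(u) = (6 + u)/(2*u) (x(u) = (6 + u)/((2*u)) = (6 + u)*(1/(2*u)) = (6 + u)/(2*u))
√(x((-10 + 9)*(-3 - 8)) - 444) = √((6 + (-10 + 9)*(-3 - 8))/(2*(((-10 + 9)*(-3 - 8)))) - 444) = √((6 - 1*(-11))/(2*((-1*(-11)))) - 444) = √((½)*(6 + 11)/11 - 444) = √((½)*(1/11)*17 - 444) = √(17/22 - 444) = √(-9751/22) = 7*I*√4378/22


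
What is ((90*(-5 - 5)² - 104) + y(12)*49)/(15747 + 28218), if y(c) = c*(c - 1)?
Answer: 15364/43965 ≈ 0.34946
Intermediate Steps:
y(c) = c*(-1 + c)
((90*(-5 - 5)² - 104) + y(12)*49)/(15747 + 28218) = ((90*(-5 - 5)² - 104) + (12*(-1 + 12))*49)/(15747 + 28218) = ((90*(-10)² - 104) + (12*11)*49)/43965 = ((90*100 - 104) + 132*49)*(1/43965) = ((9000 - 104) + 6468)*(1/43965) = (8896 + 6468)*(1/43965) = 15364*(1/43965) = 15364/43965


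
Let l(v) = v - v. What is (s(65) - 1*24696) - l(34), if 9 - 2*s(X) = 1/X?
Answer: -1604948/65 ≈ -24692.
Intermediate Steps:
l(v) = 0
s(X) = 9/2 - 1/(2*X)
(s(65) - 1*24696) - l(34) = ((½)*(-1 + 9*65)/65 - 1*24696) - 1*0 = ((½)*(1/65)*(-1 + 585) - 24696) + 0 = ((½)*(1/65)*584 - 24696) + 0 = (292/65 - 24696) + 0 = -1604948/65 + 0 = -1604948/65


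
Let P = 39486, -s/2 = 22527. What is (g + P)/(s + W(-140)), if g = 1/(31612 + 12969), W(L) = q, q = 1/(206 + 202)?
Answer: -718212749736/819489324011 ≈ -0.87642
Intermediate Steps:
q = 1/408 ≈ 0.0024510
W(L) = 1/408
s = -45054 (s = -2*22527 = -45054)
g = 1/44581 ≈ 2.2431e-5
(g + P)/(s + W(-140)) = (1/44581 + 39486)/(-45054 + 1/408) = 1760325367/(44581*(-18382031/408)) = (1760325367/44581)*(-408/18382031) = -718212749736/819489324011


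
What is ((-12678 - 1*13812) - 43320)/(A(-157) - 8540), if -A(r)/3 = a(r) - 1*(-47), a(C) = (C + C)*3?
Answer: 13962/1171 ≈ 11.923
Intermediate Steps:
a(C) = 6*C (a(C) = (2*C)*3 = 6*C)
A(r) = -141 - 18*r (A(r) = -3*(6*r - 1*(-47)) = -3*(6*r + 47) = -3*(47 + 6*r) = -141 - 18*r)
((-12678 - 1*13812) - 43320)/(A(-157) - 8540) = ((-12678 - 1*13812) - 43320)/((-141 - 18*(-157)) - 8540) = ((-12678 - 13812) - 43320)/((-141 + 2826) - 8540) = (-26490 - 43320)/(2685 - 8540) = -69810/(-5855) = -69810*(-1/5855) = 13962/1171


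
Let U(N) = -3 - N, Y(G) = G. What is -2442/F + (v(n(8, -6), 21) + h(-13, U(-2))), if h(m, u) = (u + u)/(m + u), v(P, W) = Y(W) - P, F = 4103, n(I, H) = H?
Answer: 69316/2611 ≈ 26.548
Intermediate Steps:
v(P, W) = W - P
h(m, u) = 2*u/(m + u) (h(m, u) = (2*u)/(m + u) = 2*u/(m + u))
-2442/F + (v(n(8, -6), 21) + h(-13, U(-2))) = -2442/4103 + ((21 - 1*(-6)) + 2*(-3 - 1*(-2))/(-13 + (-3 - 1*(-2)))) = -2442*1/4103 + ((21 + 6) + 2*(-3 + 2)/(-13 + (-3 + 2))) = -222/373 + (27 + 2*(-1)/(-13 - 1)) = -222/373 + (27 + 2*(-1)/(-14)) = -222/373 + (27 + 2*(-1)*(-1/14)) = -222/373 + (27 + ⅐) = -222/373 + 190/7 = 69316/2611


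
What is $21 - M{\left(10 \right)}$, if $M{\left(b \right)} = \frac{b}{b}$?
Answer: $20$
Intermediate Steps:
$M{\left(b \right)} = 1$
$21 - M{\left(10 \right)} = 21 - 1 = 20$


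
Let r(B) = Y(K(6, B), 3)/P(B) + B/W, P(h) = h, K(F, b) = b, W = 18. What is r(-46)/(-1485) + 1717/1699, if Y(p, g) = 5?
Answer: 1057468427/1044528210 ≈ 1.0124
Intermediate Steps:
r(B) = 5/B + B/18
r(-46)/(-1485) + 1717/1699 = (5/(-46) + (1/18)*(-46))/(-1485) + 1717/1699 = (5*(-1/46) - 23/9)*(-1/1485) + 1717*(1/1699) = (-5/46 - 23/9)*(-1/1485) + 1717/1699 = -1103/414*(-1/1485) + 1717/1699 = 1103/614790 + 1717/1699 = 1057468427/1044528210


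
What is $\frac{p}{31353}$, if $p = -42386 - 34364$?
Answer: $- \frac{76750}{31353} \approx -2.4479$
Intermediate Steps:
$p = -76750$
$\frac{p}{31353} = - \frac{76750}{31353}$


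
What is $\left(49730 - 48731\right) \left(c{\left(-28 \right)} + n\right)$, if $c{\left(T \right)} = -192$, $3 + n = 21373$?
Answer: $21156822$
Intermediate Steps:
$n = 21370$ ($n = -3 + 21373 = 21370$)
$\left(49730 - 48731\right) \left(c{\left(-28 \right)} + n\right) = \left(49730 - 48731\right) \left(-192 + 21370\right) = 999 \cdot 21178 = 21156822$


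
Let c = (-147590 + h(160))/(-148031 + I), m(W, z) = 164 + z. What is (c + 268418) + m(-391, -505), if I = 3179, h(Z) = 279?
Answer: 38831636915/144852 ≈ 2.6808e+5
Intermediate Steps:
c = 147311/144852 (c = (-147590 + 279)/(-148031 + 3179) = -147311/(-144852) = -147311*(-1/144852) = 147311/144852 ≈ 1.0170)
(c + 268418) + m(-391, -505) = (147311/144852 + 268418) + (164 - 505) = 38881031447/144852 - 341 = 38831636915/144852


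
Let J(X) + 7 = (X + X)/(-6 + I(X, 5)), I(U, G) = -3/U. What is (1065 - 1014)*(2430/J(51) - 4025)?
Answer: -103342983/491 ≈ -2.1047e+5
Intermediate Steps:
J(X) = -7 + 2*X/(-6 - 3/X) (J(X) = -7 + (X + X)/(-6 - 3/X) = -7 + (2*X)/(-6 - 3/X) = -7 + 2*X/(-6 - 3/X))
(1065 - 1014)*(2430/J(51) - 4025) = (1065 - 1014)*(2430/(((-21 - 2*51*(21 + 51))/(3*(1 + 2*51)))) - 4025) = 51*(2430/(((-21 - 2*51*72)/(3*(1 + 102)))) - 4025) = 51*(2430/(((⅓)*(-21 - 7344)/103)) - 4025) = 51*(2430/(((⅓)*(1/103)*(-7365))) - 4025) = 51*(2430/(-2455/103) - 4025) = 51*(2430*(-103/2455) - 4025) = 51*(-50058/491 - 4025) = 51*(-2026333/491) = -103342983/491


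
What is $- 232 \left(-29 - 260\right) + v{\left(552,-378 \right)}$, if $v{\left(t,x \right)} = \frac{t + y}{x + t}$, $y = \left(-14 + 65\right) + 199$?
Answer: $\frac{5833577}{87} \approx 67053.0$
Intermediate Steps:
$y = 250$ ($y = 51 + 199 = 250$)
$v{\left(t,x \right)} = \frac{250 + t}{t + x}$ ($v{\left(t,x \right)} = \frac{t + 250}{x + t} = \frac{250 + t}{t + x}$)
$- 232 \left(-29 - 260\right) + v{\left(552,-378 \right)} = - 232 \left(-29 - 260\right) + \frac{250 + 552}{552 - 378} = \left(-232\right) \left(-289\right) + \frac{1}{174} \cdot 802 = 67048 + \frac{1}{174} \cdot 802 = 67048 + \frac{401}{87} = \frac{5833577}{87}$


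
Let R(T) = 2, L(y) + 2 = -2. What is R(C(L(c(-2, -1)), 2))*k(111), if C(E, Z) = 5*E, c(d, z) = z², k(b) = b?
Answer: 222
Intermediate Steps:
L(y) = -4 (L(y) = -2 - 2 = -4)
R(C(L(c(-2, -1)), 2))*k(111) = 2*111 = 222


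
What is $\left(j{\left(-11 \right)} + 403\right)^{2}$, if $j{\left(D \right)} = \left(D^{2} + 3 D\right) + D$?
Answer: $230400$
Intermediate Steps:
$j{\left(D \right)} = D^{2} + 4 D$
$\left(j{\left(-11 \right)} + 403\right)^{2} = \left(- 11 \left(4 - 11\right) + 403\right)^{2} = \left(\left(-11\right) \left(-7\right) + 403\right)^{2} = \left(77 + 403\right)^{2} = 480^{2} = 230400$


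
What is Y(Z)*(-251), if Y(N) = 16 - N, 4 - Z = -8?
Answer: -1004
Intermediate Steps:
Z = 12 (Z = 4 - 1*(-8) = 4 + 8 = 12)
Y(Z)*(-251) = (16 - 1*12)*(-251) = (16 - 12)*(-251) = 4*(-251) = -1004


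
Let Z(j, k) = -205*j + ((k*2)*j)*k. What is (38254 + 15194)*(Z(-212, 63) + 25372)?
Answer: -86266354752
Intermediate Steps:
Z(j, k) = -205*j + 2*j*k² (Z(j, k) = -205*j + ((2*k)*j)*k = -205*j + (2*j*k)*k = -205*j + 2*j*k²)
(38254 + 15194)*(Z(-212, 63) + 25372) = (38254 + 15194)*(-212*(-205 + 2*63²) + 25372) = 53448*(-212*(-205 + 2*3969) + 25372) = 53448*(-212*(-205 + 7938) + 25372) = 53448*(-212*7733 + 25372) = 53448*(-1639396 + 25372) = 53448*(-1614024) = -86266354752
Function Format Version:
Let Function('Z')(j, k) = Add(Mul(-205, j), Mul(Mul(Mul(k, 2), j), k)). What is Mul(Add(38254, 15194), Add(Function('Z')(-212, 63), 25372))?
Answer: -86266354752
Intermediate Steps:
Function('Z')(j, k) = Add(Mul(-205, j), Mul(2, j, Pow(k, 2))) (Function('Z')(j, k) = Add(Mul(-205, j), Mul(Mul(Mul(2, k), j), k)) = Add(Mul(-205, j), Mul(Mul(2, j, k), k)) = Add(Mul(-205, j), Mul(2, j, Pow(k, 2))))
Mul(Add(38254, 15194), Add(Function('Z')(-212, 63), 25372)) = Mul(Add(38254, 15194), Add(Mul(-212, Add(-205, Mul(2, Pow(63, 2)))), 25372)) = Mul(53448, Add(Mul(-212, Add(-205, Mul(2, 3969))), 25372)) = Mul(53448, Add(Mul(-212, Add(-205, 7938)), 25372)) = Mul(53448, Add(Mul(-212, 7733), 25372)) = Mul(53448, Add(-1639396, 25372)) = Mul(53448, -1614024) = -86266354752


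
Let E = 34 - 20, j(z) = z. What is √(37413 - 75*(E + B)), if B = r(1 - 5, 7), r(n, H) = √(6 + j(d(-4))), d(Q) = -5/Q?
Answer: √(145452 - 150*√29)/2 ≈ 190.16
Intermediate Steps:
E = 14
r(n, H) = √29/2 (r(n, H) = √(6 - 5/(-4)) = √(6 - 5*(-¼)) = √(6 + 5/4) = √(29/4) = √29/2)
B = √29/2 ≈ 2.6926
√(37413 - 75*(E + B)) = √(37413 - 75*(14 + √29/2)) = √(37413 + (-1050 - 75*√29/2)) = √(36363 - 75*√29/2)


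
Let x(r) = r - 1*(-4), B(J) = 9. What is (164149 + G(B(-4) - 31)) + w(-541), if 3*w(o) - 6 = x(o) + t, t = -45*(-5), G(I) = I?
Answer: 164025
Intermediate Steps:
t = 225
x(r) = 4 + r (x(r) = r + 4 = 4 + r)
w(o) = 235/3 + o/3 (w(o) = 2 + ((4 + o) + 225)/3 = 2 + (229 + o)/3 = 2 + (229/3 + o/3) = 235/3 + o/3)
(164149 + G(B(-4) - 31)) + w(-541) = (164149 + (9 - 31)) + (235/3 + (⅓)*(-541)) = (164149 - 22) + (235/3 - 541/3) = 164127 - 102 = 164025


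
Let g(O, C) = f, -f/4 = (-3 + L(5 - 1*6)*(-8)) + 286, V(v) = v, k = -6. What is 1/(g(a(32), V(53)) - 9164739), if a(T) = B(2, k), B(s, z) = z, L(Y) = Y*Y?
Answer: -1/9165839 ≈ -1.0910e-7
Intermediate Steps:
L(Y) = Y²
a(T) = -6
f = -1100 (f = -4*((-3 + (5 - 1*6)²*(-8)) + 286) = -4*((-3 + (5 - 6)²*(-8)) + 286) = -4*((-3 + (-1)²*(-8)) + 286) = -4*((-3 + 1*(-8)) + 286) = -4*((-3 - 8) + 286) = -4*(-11 + 286) = -4*275 = -1100)
g(O, C) = -1100
1/(g(a(32), V(53)) - 9164739) = 1/(-1100 - 9164739) = 1/(-9165839) = -1/9165839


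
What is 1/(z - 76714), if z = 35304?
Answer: -1/41410 ≈ -2.4149e-5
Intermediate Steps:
1/(z - 76714) = 1/(35304 - 76714) = 1/(-41410) = -1/41410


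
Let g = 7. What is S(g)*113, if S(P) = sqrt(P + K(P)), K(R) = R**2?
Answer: 226*sqrt(14) ≈ 845.61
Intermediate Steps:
S(P) = sqrt(P + P**2)
S(g)*113 = sqrt(7*(1 + 7))*113 = sqrt(7*8)*113 = sqrt(56)*113 = (2*sqrt(14))*113 = 226*sqrt(14)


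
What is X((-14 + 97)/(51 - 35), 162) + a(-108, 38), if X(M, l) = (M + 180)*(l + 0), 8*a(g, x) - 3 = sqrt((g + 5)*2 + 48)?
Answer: 120003/4 + I*sqrt(158)/8 ≈ 30001.0 + 1.5712*I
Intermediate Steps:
a(g, x) = 3/8 + sqrt(58 + 2*g)/8 (a(g, x) = 3/8 + sqrt((g + 5)*2 + 48)/8 = 3/8 + sqrt((5 + g)*2 + 48)/8 = 3/8 + sqrt((10 + 2*g) + 48)/8 = 3/8 + sqrt(58 + 2*g)/8)
X(M, l) = l*(180 + M) (X(M, l) = (180 + M)*l = l*(180 + M))
X((-14 + 97)/(51 - 35), 162) + a(-108, 38) = 162*(180 + (-14 + 97)/(51 - 35)) + (3/8 + sqrt(58 + 2*(-108))/8) = 162*(180 + 83/16) + (3/8 + sqrt(58 - 216)/8) = 162*(180 + 83*(1/16)) + (3/8 + sqrt(-158)/8) = 162*(180 + 83/16) + (3/8 + (I*sqrt(158))/8) = 162*(2963/16) + (3/8 + I*sqrt(158)/8) = 240003/8 + (3/8 + I*sqrt(158)/8) = 120003/4 + I*sqrt(158)/8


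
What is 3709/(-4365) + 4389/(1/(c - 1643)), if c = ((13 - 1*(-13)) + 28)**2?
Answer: 24388111196/4365 ≈ 5.5872e+6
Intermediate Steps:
c = 2916 (c = ((13 + 13) + 28)**2 = (26 + 28)**2 = 54**2 = 2916)
3709/(-4365) + 4389/(1/(c - 1643)) = 3709/(-4365) + 4389/(1/(2916 - 1643)) = 3709*(-1/4365) + 4389/(1/1273) = -3709/4365 + 4389/(1/1273) = -3709/4365 + 4389*1273 = -3709/4365 + 5587197 = 24388111196/4365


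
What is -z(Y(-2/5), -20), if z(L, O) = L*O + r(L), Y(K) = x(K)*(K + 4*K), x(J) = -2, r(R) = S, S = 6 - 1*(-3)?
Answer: 71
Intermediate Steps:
S = 9 (S = 6 + 3 = 9)
r(R) = 9
Y(K) = -10*K (Y(K) = -2*(K + 4*K) = -10*K)
z(L, O) = 9 + L*O (z(L, O) = L*O + 9 = 9 + L*O)
-z(Y(-2/5), -20) = -(9 - (-20)/5*(-20)) = -(9 - 10*(-⅖)*(-20)) = -(9 + 4*(-20)) = -(9 - 80) = -1*(-71) = 71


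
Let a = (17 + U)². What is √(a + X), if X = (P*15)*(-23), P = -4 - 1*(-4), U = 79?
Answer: 96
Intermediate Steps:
P = 0 (P = -4 + 4 = 0)
X = 0 (X = (0*15)*(-23) = 0*(-23) = 0)
a = 9216 (a = (17 + 79)² = 96² = 9216)
√(a + X) = √(9216 + 0) = √9216 = 96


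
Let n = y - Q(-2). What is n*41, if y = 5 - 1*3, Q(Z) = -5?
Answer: 287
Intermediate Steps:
y = 2 (y = 5 - 3 = 2)
n = 7 (n = 2 - 1*(-5) = 2 + 5 = 7)
n*41 = 7*41 = 287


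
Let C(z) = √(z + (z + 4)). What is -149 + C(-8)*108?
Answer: -149 + 216*I*√3 ≈ -149.0 + 374.12*I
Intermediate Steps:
C(z) = √(4 + 2*z) (C(z) = √(z + (4 + z)) = √(4 + 2*z))
-149 + C(-8)*108 = -149 + √(4 + 2*(-8))*108 = -149 + √(4 - 16)*108 = -149 + √(-12)*108 = -149 + (2*I*√3)*108 = -149 + 216*I*√3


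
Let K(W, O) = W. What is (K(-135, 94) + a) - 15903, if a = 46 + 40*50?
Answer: -13992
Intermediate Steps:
a = 2046 (a = 46 + 2000 = 2046)
(K(-135, 94) + a) - 15903 = (-135 + 2046) - 15903 = 1911 - 15903 = -13992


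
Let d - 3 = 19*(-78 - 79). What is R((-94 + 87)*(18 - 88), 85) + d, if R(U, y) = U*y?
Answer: 38670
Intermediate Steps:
d = -2980 (d = 3 + 19*(-78 - 79) = 3 + 19*(-157) = 3 - 2983 = -2980)
R((-94 + 87)*(18 - 88), 85) + d = ((-94 + 87)*(18 - 88))*85 - 2980 = -7*(-70)*85 - 2980 = 490*85 - 2980 = 41650 - 2980 = 38670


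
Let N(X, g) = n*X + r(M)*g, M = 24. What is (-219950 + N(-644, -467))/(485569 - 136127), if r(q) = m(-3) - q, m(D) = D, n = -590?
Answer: 172619/349442 ≈ 0.49398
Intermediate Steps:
r(q) = -3 - q
N(X, g) = -590*X - 27*g (N(X, g) = -590*X + (-3 - 1*24)*g = -590*X + (-3 - 24)*g = -590*X - 27*g)
(-219950 + N(-644, -467))/(485569 - 136127) = (-219950 + (-590*(-644) - 27*(-467)))/(485569 - 136127) = (-219950 + (379960 + 12609))/349442 = (-219950 + 392569)*(1/349442) = 172619*(1/349442) = 172619/349442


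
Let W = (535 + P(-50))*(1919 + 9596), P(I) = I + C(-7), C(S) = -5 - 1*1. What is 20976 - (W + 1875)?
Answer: -5496584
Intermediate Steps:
C(S) = -6 (C(S) = -5 - 1 = -6)
P(I) = -6 + I (P(I) = I - 6 = -6 + I)
W = 5515685 (W = (535 + (-6 - 50))*(1919 + 9596) = (535 - 56)*11515 = 479*11515 = 5515685)
20976 - (W + 1875) = 20976 - (5515685 + 1875) = 20976 - 1*5517560 = 20976 - 5517560 = -5496584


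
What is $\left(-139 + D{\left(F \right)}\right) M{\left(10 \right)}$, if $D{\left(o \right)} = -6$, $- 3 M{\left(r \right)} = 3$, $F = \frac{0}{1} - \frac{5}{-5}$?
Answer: $145$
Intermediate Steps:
$F = 1$ ($F = 0 \cdot 1 - -1 = 0 + 1 = 1$)
$M{\left(r \right)} = -1$ ($M{\left(r \right)} = \left(- \frac{1}{3}\right) 3 = -1$)
$\left(-139 + D{\left(F \right)}\right) M{\left(10 \right)} = \left(-139 - 6\right) \left(-1\right) = \left(-145\right) \left(-1\right) = 145$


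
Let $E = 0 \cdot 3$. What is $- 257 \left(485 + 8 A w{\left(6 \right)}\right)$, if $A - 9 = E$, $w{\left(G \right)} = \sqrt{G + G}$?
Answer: $-124645 - 37008 \sqrt{3} \approx -1.8874 \cdot 10^{5}$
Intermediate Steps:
$E = 0$
$w{\left(G \right)} = \sqrt{2} \sqrt{G}$ ($w{\left(G \right)} = \sqrt{2 G} = \sqrt{2} \sqrt{G}$)
$A = 9$ ($A = 9 + 0 = 9$)
$- 257 \left(485 + 8 A w{\left(6 \right)}\right) = - 257 \left(485 + 8 \cdot 9 \sqrt{2} \sqrt{6}\right) = - 257 \left(485 + 72 \cdot 2 \sqrt{3}\right) = - 257 \left(485 + 144 \sqrt{3}\right) = -124645 - 37008 \sqrt{3}$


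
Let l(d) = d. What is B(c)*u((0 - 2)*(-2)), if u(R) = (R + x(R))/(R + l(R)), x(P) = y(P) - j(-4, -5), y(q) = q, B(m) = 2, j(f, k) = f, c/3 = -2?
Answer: 3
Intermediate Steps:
c = -6 (c = 3*(-2) = -6)
x(P) = 4 + P (x(P) = P - 1*(-4) = P + 4 = 4 + P)
u(R) = (4 + 2*R)/(2*R) (u(R) = (R + (4 + R))/(R + R) = (4 + 2*R)/((2*R)) = (4 + 2*R)*(1/(2*R)) = (4 + 2*R)/(2*R))
B(c)*u((0 - 2)*(-2)) = 2*((2 + (0 - 2)*(-2))/(((0 - 2)*(-2)))) = 2*((2 - 2*(-2))/((-2*(-2)))) = 2*((2 + 4)/4) = 2*((1/4)*6) = 2*(3/2) = 3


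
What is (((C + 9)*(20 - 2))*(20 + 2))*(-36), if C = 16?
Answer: -356400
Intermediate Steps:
(((C + 9)*(20 - 2))*(20 + 2))*(-36) = (((16 + 9)*(20 - 2))*(20 + 2))*(-36) = ((25*18)*22)*(-36) = (450*22)*(-36) = 9900*(-36) = -356400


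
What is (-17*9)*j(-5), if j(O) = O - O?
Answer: 0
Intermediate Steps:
j(O) = 0
(-17*9)*j(-5) = -17*9*0 = -153*0 = 0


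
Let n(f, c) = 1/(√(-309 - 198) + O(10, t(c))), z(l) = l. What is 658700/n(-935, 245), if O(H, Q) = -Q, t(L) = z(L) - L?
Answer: 8563100*I*√3 ≈ 1.4832e+7*I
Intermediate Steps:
t(L) = 0 (t(L) = L - L = 0)
n(f, c) = -I*√3/39 (n(f, c) = 1/(√(-309 - 198) - 1*0) = 1/(√(-507) + 0) = 1/(13*I*√3 + 0) = 1/(13*I*√3) = -I*√3/39)
658700/n(-935, 245) = 658700/((-I*√3/39)) = 658700*(13*I*√3) = 8563100*I*√3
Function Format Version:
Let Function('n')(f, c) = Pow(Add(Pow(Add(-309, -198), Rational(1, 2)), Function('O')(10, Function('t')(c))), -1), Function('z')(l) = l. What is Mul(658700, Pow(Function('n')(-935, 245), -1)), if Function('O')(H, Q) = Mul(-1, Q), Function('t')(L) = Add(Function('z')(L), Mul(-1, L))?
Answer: Mul(8563100, I, Pow(3, Rational(1, 2))) ≈ Mul(1.4832e+7, I)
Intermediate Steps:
Function('t')(L) = 0 (Function('t')(L) = Add(L, Mul(-1, L)) = 0)
Function('n')(f, c) = Mul(Rational(-1, 39), I, Pow(3, Rational(1, 2))) (Function('n')(f, c) = Pow(Add(Pow(Add(-309, -198), Rational(1, 2)), Mul(-1, 0)), -1) = Pow(Add(Pow(-507, Rational(1, 2)), 0), -1) = Pow(Add(Mul(13, I, Pow(3, Rational(1, 2))), 0), -1) = Pow(Mul(13, I, Pow(3, Rational(1, 2))), -1) = Mul(Rational(-1, 39), I, Pow(3, Rational(1, 2))))
Mul(658700, Pow(Function('n')(-935, 245), -1)) = Mul(658700, Pow(Mul(Rational(-1, 39), I, Pow(3, Rational(1, 2))), -1)) = Mul(658700, Mul(13, I, Pow(3, Rational(1, 2)))) = Mul(8563100, I, Pow(3, Rational(1, 2)))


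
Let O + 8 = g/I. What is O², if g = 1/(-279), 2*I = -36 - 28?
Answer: 5101244929/79709184 ≈ 63.998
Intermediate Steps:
I = -32 (I = (-36 - 28)/2 = (½)*(-64) = -32)
g = -1/279 ≈ -0.0035842
O = -71423/8928 (O = -8 - 1/279/(-32) = -8 - 1/279*(-1/32) = -8 + 1/8928 = -71423/8928 ≈ -7.9999)
O² = (-71423/8928)² = 5101244929/79709184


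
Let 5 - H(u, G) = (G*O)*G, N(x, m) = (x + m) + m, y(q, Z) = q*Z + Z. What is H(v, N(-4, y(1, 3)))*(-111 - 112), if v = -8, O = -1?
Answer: -15387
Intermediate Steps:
y(q, Z) = Z + Z*q (y(q, Z) = Z*q + Z = Z + Z*q)
N(x, m) = x + 2*m (N(x, m) = (m + x) + m = x + 2*m)
H(u, G) = 5 + G² (H(u, G) = 5 - G*(-1)*G = 5 - (-G)*G = 5 - (-1)*G² = 5 + G²)
H(v, N(-4, y(1, 3)))*(-111 - 112) = (5 + (-4 + 2*(3*(1 + 1)))²)*(-111 - 112) = (5 + (-4 + 2*(3*2))²)*(-223) = (5 + (-4 + 2*6)²)*(-223) = (5 + (-4 + 12)²)*(-223) = (5 + 8²)*(-223) = (5 + 64)*(-223) = 69*(-223) = -15387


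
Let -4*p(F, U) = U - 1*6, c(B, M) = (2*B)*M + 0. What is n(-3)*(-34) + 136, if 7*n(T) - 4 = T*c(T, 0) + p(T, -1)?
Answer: 1513/14 ≈ 108.07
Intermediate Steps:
c(B, M) = 2*B*M (c(B, M) = 2*B*M + 0 = 2*B*M)
p(F, U) = 3/2 - U/4 (p(F, U) = -(U - 1*6)/4 = -(U - 6)/4 = -(-6 + U)/4 = 3/2 - U/4)
n(T) = 23/28 (n(T) = 4/7 + (T*(2*T*0) + (3/2 - ¼*(-1)))/7 = 4/7 + (T*0 + (3/2 + ¼))/7 = 4/7 + (0 + 7/4)/7 = 4/7 + (⅐)*(7/4) = 4/7 + ¼ = 23/28)
n(-3)*(-34) + 136 = (23/28)*(-34) + 136 = -391/14 + 136 = 1513/14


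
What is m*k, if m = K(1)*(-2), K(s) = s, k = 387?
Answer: -774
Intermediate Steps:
m = -2 (m = 1*(-2) = -2)
m*k = -2*387 = -774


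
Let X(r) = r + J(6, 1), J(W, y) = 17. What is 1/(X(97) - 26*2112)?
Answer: -1/54798 ≈ -1.8249e-5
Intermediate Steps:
X(r) = 17 + r (X(r) = r + 17 = 17 + r)
1/(X(97) - 26*2112) = 1/((17 + 97) - 26*2112) = 1/(114 - 54912) = 1/(-54798) = -1/54798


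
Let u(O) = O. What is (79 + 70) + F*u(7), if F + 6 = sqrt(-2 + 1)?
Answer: 107 + 7*I ≈ 107.0 + 7.0*I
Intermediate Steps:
F = -6 + I (F = -6 + sqrt(-2 + 1) = -6 + sqrt(-1) = -6 + I ≈ -6.0 + 1.0*I)
(79 + 70) + F*u(7) = (79 + 70) + (-6 + I)*7 = 149 + (-42 + 7*I) = 107 + 7*I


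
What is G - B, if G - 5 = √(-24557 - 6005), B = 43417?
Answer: -43412 + I*√30562 ≈ -43412.0 + 174.82*I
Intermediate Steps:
G = 5 + I*√30562 (G = 5 + √(-24557 - 6005) = 5 + √(-30562) = 5 + I*√30562 ≈ 5.0 + 174.82*I)
G - B = (5 + I*√30562) - 1*43417 = (5 + I*√30562) - 43417 = -43412 + I*√30562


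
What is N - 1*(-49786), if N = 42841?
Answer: 92627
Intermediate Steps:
N - 1*(-49786) = 42841 - 1*(-49786) = 42841 + 49786 = 92627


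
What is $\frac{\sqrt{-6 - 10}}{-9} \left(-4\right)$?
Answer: $\frac{16 i}{9} \approx 1.7778 i$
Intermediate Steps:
$\frac{\sqrt{-6 - 10}}{-9} \left(-4\right) = - \frac{\sqrt{-16}}{9} \left(-4\right) = - \frac{4 i}{9} \left(-4\right) = \frac{16 i}{9}$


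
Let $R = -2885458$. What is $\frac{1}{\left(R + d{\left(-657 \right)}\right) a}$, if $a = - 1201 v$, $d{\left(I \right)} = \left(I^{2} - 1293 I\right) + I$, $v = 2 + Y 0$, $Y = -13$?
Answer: $\frac{1}{3855125930} \approx 2.5939 \cdot 10^{-10}$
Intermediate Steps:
$v = 2$ ($v = 2 - 0 = 2 + 0 = 2$)
$d{\left(I \right)} = I^{2} - 1292 I$
$a = -2402$ ($a = \left(-1201\right) 2 = -2402$)
$\frac{1}{\left(R + d{\left(-657 \right)}\right) a} = \frac{1}{\left(-2885458 - 657 \left(-1292 - 657\right)\right) \left(-2402\right)} = \frac{1}{-2885458 - -1280493} \left(- \frac{1}{2402}\right) = \frac{1}{-2885458 + 1280493} \left(- \frac{1}{2402}\right) = \frac{1}{-1604965} \left(- \frac{1}{2402}\right) = \left(- \frac{1}{1604965}\right) \left(- \frac{1}{2402}\right) = \frac{1}{3855125930}$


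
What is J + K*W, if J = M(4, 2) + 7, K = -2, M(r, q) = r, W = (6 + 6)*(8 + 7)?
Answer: -349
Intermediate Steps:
W = 180 (W = 12*15 = 180)
J = 11 (J = 4 + 7 = 11)
J + K*W = 11 - 2*180 = 11 - 360 = -349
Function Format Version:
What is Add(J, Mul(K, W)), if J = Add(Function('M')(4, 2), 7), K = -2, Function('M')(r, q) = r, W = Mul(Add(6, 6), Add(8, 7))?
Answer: -349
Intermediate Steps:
W = 180 (W = Mul(12, 15) = 180)
J = 11 (J = Add(4, 7) = 11)
Add(J, Mul(K, W)) = Add(11, Mul(-2, 180)) = Add(11, -360) = -349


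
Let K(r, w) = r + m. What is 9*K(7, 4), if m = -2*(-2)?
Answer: 99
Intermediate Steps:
m = 4
K(r, w) = 4 + r (K(r, w) = r + 4 = 4 + r)
9*K(7, 4) = 9*(4 + 7) = 9*11 = 99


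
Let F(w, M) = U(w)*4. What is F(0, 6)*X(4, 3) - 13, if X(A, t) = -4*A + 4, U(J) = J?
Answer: -13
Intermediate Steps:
X(A, t) = 4 - 4*A
F(w, M) = 4*w (F(w, M) = w*4 = 4*w)
F(0, 6)*X(4, 3) - 13 = (4*0)*(4 - 4*4) - 13 = 0*(4 - 16) - 13 = 0*(-12) - 13 = 0 - 13 = -13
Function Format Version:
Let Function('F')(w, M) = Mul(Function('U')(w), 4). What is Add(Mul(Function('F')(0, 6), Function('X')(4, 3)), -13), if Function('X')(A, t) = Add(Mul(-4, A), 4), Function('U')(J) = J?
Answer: -13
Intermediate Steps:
Function('X')(A, t) = Add(4, Mul(-4, A))
Function('F')(w, M) = Mul(4, w) (Function('F')(w, M) = Mul(w, 4) = Mul(4, w))
Add(Mul(Function('F')(0, 6), Function('X')(4, 3)), -13) = Add(Mul(Mul(4, 0), Add(4, Mul(-4, 4))), -13) = Add(Mul(0, Add(4, -16)), -13) = Add(Mul(0, -12), -13) = Add(0, -13) = -13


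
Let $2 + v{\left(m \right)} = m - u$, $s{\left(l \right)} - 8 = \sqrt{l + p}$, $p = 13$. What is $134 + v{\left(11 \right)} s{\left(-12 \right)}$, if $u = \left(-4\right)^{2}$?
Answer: $71$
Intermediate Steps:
$u = 16$
$s{\left(l \right)} = 8 + \sqrt{13 + l}$ ($s{\left(l \right)} = 8 + \sqrt{l + 13} = 8 + \sqrt{13 + l}$)
$v{\left(m \right)} = -18 + m$ ($v{\left(m \right)} = -2 + \left(m - 16\right) = -2 + \left(-16 + m\right) = -18 + m$)
$134 + v{\left(11 \right)} s{\left(-12 \right)} = 134 + \left(-18 + 11\right) \left(8 + \sqrt{13 - 12}\right) = 134 - 7 \left(8 + \sqrt{1}\right) = 134 - 7 \left(8 + 1\right) = 134 - 63 = 71$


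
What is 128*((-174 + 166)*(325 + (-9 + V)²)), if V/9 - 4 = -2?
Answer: -415744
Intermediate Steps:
V = 18 (V = 36 + 9*(-2) = 36 - 18 = 18)
128*((-174 + 166)*(325 + (-9 + V)²)) = 128*((-174 + 166)*(325 + (-9 + 18)²)) = 128*(-8*(325 + 9²)) = 128*(-8*(325 + 81)) = 128*(-8*406) = 128*(-3248) = -415744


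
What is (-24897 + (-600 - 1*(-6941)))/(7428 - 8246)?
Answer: 9278/409 ≈ 22.685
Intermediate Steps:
(-24897 + (-600 - 1*(-6941)))/(7428 - 8246) = (-24897 + (-600 + 6941))/(-818) = (-24897 + 6341)*(-1/818) = -18556*(-1/818) = 9278/409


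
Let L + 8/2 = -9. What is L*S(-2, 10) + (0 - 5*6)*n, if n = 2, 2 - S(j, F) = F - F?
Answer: -86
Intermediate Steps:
S(j, F) = 2 (S(j, F) = 2 - (F - F) = 2 - 1*0 = 2 + 0 = 2)
L = -13 (L = -4 - 9 = -13)
L*S(-2, 10) + (0 - 5*6)*n = -13*2 + (0 - 5*6)*2 = -26 + (0 - 30)*2 = -26 - 30*2 = -26 - 60 = -86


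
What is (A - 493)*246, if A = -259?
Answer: -184992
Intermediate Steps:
(A - 493)*246 = (-259 - 493)*246 = -752*246 = -184992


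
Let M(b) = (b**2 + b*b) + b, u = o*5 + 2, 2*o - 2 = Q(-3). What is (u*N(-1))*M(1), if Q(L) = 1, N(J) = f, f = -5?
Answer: -285/2 ≈ -142.50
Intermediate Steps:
N(J) = -5
o = 3/2 (o = 1 + (1/2)*1 = 1 + 1/2 = 3/2 ≈ 1.5000)
u = 19/2 (u = (3/2)*5 + 2 = 15/2 + 2 = 19/2 ≈ 9.5000)
M(b) = b + 2*b**2 (M(b) = (b**2 + b**2) + b = 2*b**2 + b = b + 2*b**2)
(u*N(-1))*M(1) = ((19/2)*(-5))*(1*(1 + 2*1)) = -95*(1 + 2)/2 = -95*3/2 = -95/2*3 = -285/2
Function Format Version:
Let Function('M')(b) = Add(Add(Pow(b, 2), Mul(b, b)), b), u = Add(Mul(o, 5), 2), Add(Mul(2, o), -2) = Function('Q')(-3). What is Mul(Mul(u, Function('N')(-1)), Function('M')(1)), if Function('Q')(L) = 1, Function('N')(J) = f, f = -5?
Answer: Rational(-285, 2) ≈ -142.50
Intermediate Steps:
Function('N')(J) = -5
o = Rational(3, 2) (o = Add(1, Mul(Rational(1, 2), 1)) = Add(1, Rational(1, 2)) = Rational(3, 2) ≈ 1.5000)
u = Rational(19, 2) (u = Add(Mul(Rational(3, 2), 5), 2) = Add(Rational(15, 2), 2) = Rational(19, 2) ≈ 9.5000)
Function('M')(b) = Add(b, Mul(2, Pow(b, 2))) (Function('M')(b) = Add(Add(Pow(b, 2), Pow(b, 2)), b) = Add(Mul(2, Pow(b, 2)), b) = Add(b, Mul(2, Pow(b, 2))))
Mul(Mul(u, Function('N')(-1)), Function('M')(1)) = Mul(Mul(Rational(19, 2), -5), Mul(1, Add(1, Mul(2, 1)))) = Mul(Rational(-95, 2), Mul(1, Add(1, 2))) = Mul(Rational(-95, 2), Mul(1, 3)) = Mul(Rational(-95, 2), 3) = Rational(-285, 2)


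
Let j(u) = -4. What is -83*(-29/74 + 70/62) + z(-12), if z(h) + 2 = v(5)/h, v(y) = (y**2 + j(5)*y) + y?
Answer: -220279/3441 ≈ -64.016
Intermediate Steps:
v(y) = y**2 - 3*y (v(y) = (y**2 - 4*y) + y = y**2 - 3*y)
z(h) = -2 + 10/h (z(h) = -2 + (5*(-3 + 5))/h = -2 + (5*2)/h = -2 + 10/h)
-83*(-29/74 + 70/62) + z(-12) = -83*(-29/74 + 70/62) + (-2 + 10/(-12)) = -83*(-29*1/74 + 70*(1/62)) + (-2 + 10*(-1/12)) = -83*(-29/74 + 35/31) + (-2 - 5/6) = -83*1691/2294 - 17/6 = -140353/2294 - 17/6 = -220279/3441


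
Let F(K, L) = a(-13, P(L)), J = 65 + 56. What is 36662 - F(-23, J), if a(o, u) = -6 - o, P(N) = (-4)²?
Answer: 36655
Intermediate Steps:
P(N) = 16
J = 121
F(K, L) = 7 (F(K, L) = -6 - 1*(-13) = -6 + 13 = 7)
36662 - F(-23, J) = 36662 - 1*7 = 36662 - 7 = 36655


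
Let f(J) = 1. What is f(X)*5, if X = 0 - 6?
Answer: 5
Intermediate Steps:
X = -6
f(X)*5 = 1*5 = 5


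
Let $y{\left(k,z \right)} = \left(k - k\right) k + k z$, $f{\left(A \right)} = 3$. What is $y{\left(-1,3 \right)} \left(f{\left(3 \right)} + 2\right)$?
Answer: $-15$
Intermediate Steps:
$y{\left(k,z \right)} = k z$ ($y{\left(k,z \right)} = 0 k + k z = 0 + k z = k z$)
$y{\left(-1,3 \right)} \left(f{\left(3 \right)} + 2\right) = \left(-1\right) 3 \left(3 + 2\right) = \left(-3\right) 5 = -15$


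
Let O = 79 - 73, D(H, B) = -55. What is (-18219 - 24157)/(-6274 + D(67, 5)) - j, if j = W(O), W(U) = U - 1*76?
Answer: 485406/6329 ≈ 76.696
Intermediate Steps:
O = 6
W(U) = -76 + U (W(U) = U - 76 = -76 + U)
j = -70 (j = -76 + 6 = -70)
(-18219 - 24157)/(-6274 + D(67, 5)) - j = (-18219 - 24157)/(-6274 - 55) - 1*(-70) = -42376/(-6329) + 70 = -42376*(-1/6329) + 70 = 42376/6329 + 70 = 485406/6329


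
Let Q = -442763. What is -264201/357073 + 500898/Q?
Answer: -295835578917/158098712699 ≈ -1.8712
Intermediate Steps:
-264201/357073 + 500898/Q = -264201/357073 + 500898/(-442763) = -264201*1/357073 + 500898*(-1/442763) = -264201/357073 - 500898/442763 = -295835578917/158098712699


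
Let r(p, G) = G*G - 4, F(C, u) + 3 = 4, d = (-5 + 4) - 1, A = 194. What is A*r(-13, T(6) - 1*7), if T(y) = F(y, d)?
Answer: 6208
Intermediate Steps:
d = -2 (d = -1 - 1 = -2)
F(C, u) = 1 (F(C, u) = -3 + 4 = 1)
T(y) = 1
r(p, G) = -4 + G² (r(p, G) = G² - 4 = -4 + G²)
A*r(-13, T(6) - 1*7) = 194*(-4 + (1 - 1*7)²) = 194*(-4 + (1 - 7)²) = 194*(-4 + (-6)²) = 194*(-4 + 36) = 194*32 = 6208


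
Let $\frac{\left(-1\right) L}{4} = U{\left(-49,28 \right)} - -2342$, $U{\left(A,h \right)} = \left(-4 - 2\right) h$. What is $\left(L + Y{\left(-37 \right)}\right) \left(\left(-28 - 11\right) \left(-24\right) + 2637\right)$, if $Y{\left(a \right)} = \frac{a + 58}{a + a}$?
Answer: $- \frac{2299314825}{74} \approx -3.1072 \cdot 10^{7}$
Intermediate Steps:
$U{\left(A,h \right)} = - 6 h$ ($U{\left(A,h \right)} = \left(-4 - 2\right) h = - 6 h$)
$Y{\left(a \right)} = \frac{58 + a}{2 a}$
$L = -8696$ ($L = - 4 \left(\left(-6\right) 28 - -2342\right) = - 4 \left(-168 + 2342\right) = \left(-4\right) 2174 = -8696$)
$\left(L + Y{\left(-37 \right)}\right) \left(\left(-28 - 11\right) \left(-24\right) + 2637\right) = \left(-8696 + \frac{58 - 37}{2 \left(-37\right)}\right) \left(\left(-28 - 11\right) \left(-24\right) + 2637\right) = \left(-8696 + \frac{1}{2} \left(- \frac{1}{37}\right) 21\right) \left(\left(-39\right) \left(-24\right) + 2637\right) = \left(-8696 - \frac{21}{74}\right) \left(936 + 2637\right) = \left(- \frac{643525}{74}\right) 3573 = - \frac{2299314825}{74}$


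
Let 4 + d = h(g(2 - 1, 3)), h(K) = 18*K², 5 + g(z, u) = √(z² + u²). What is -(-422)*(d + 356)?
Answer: 414404 - 75960*√10 ≈ 1.7420e+5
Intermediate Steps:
g(z, u) = -5 + √(u² + z²) (g(z, u) = -5 + √(z² + u²) = -5 + √(u² + z²))
d = -4 + 18*(-5 + √10)² (d = -4 + 18*(-5 + √(3² + (2 - 1)²))² = -4 + 18*(-5 + √(9 + 1²))² = -4 + 18*(-5 + √(9 + 1))² = -4 + 18*(-5 + √10)² ≈ 56.790)
-(-422)*(d + 356) = -(-422)*((626 - 180*√10) + 356) = -(-422)*(982 - 180*√10) = -(-414404 + 75960*√10) = 414404 - 75960*√10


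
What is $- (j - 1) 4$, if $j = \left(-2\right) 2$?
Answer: $20$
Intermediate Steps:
$j = -4$
$- (j - 1) 4 = - (-4 - 1) 4 = \left(-1\right) \left(-5\right) 4 = 5 \cdot 4 = 20$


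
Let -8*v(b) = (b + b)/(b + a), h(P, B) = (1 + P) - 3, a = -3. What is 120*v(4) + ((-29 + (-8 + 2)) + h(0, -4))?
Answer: -157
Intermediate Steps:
h(P, B) = -2 + P
v(b) = -b/(4*(-3 + b)) (v(b) = -(b + b)/(8*(b - 3)) = -2*b/(8*(-3 + b)) = -b/(4*(-3 + b)))
120*v(4) + ((-29 + (-8 + 2)) + h(0, -4)) = 120*(-1*4/(-12 + 4*4)) + ((-29 + (-8 + 2)) + (-2 + 0)) = 120*(-1*4/(-12 + 16)) + ((-29 - 6) - 2) = 120*(-1*4/4) + (-35 - 2) = 120*(-1*4*¼) - 37 = 120*(-1) - 37 = -120 - 37 = -157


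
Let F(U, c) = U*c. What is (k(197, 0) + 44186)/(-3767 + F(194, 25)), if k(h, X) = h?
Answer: 44383/1083 ≈ 40.982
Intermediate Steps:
(k(197, 0) + 44186)/(-3767 + F(194, 25)) = (197 + 44186)/(-3767 + 194*25) = 44383/(-3767 + 4850) = 44383/1083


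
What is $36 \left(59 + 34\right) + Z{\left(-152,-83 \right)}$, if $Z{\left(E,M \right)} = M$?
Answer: $3265$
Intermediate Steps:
$36 \left(59 + 34\right) + Z{\left(-152,-83 \right)} = 36 \left(59 + 34\right) - 83 = 36 \cdot 93 - 83 = 3348 - 83 = 3265$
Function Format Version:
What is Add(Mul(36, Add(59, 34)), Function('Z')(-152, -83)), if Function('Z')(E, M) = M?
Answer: 3265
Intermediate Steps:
Add(Mul(36, Add(59, 34)), Function('Z')(-152, -83)) = Add(Mul(36, Add(59, 34)), -83) = Add(Mul(36, 93), -83) = Add(3348, -83) = 3265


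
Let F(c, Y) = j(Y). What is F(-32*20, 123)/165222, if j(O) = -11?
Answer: -11/165222 ≈ -6.6577e-5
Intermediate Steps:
F(c, Y) = -11
F(-32*20, 123)/165222 = -11/165222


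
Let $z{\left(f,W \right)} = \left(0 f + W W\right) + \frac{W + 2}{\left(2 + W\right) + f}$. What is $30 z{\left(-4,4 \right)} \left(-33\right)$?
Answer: $-18810$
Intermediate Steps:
$z{\left(f,W \right)} = W^{2} + \frac{2 + W}{2 + W + f}$ ($z{\left(f,W \right)} = \left(0 + W^{2}\right) + \frac{2 + W}{2 + W + f} = W^{2} + \frac{2 + W}{2 + W + f}$)
$30 z{\left(-4,4 \right)} \left(-33\right) = 30 \frac{2 + 4 + 4^{3} + 2 \cdot 4^{2} - 4 \cdot 4^{2}}{2 + 4 - 4} \left(-33\right) = 30 \frac{2 + 4 + 64 + 2 \cdot 16 - 64}{2} \left(-33\right) = 30 \frac{2 + 4 + 64 + 32 - 64}{2} \left(-33\right) = 30 \cdot \frac{1}{2} \cdot 38 \left(-33\right) = 30 \cdot 19 \left(-33\right) = 570 \left(-33\right) = -18810$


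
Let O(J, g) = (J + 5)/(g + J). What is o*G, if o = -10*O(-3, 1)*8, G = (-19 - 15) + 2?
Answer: -2560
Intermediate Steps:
G = -32 (G = -34 + 2 = -32)
O(J, g) = (5 + J)/(J + g)
o = 80 (o = -10*(5 - 3)/(-3 + 1)*8 = -10*2/(-2)*8 = -(-5)*2*8 = -10*(-1)*8 = 10*8 = 80)
o*G = 80*(-32) = -2560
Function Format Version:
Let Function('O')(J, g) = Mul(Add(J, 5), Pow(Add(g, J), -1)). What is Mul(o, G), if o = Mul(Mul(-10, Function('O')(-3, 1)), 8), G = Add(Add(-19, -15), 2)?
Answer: -2560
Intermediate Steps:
G = -32 (G = Add(-34, 2) = -32)
Function('O')(J, g) = Mul(Pow(Add(J, g), -1), Add(5, J)) (Function('O')(J, g) = Mul(Add(5, J), Pow(Add(J, g), -1)) = Mul(Pow(Add(J, g), -1), Add(5, J)))
o = 80 (o = Mul(Mul(-10, Mul(Pow(Add(-3, 1), -1), Add(5, -3))), 8) = Mul(Mul(-10, Mul(Pow(-2, -1), 2)), 8) = Mul(Mul(-10, Mul(Rational(-1, 2), 2)), 8) = Mul(Mul(-10, -1), 8) = Mul(10, 8) = 80)
Mul(o, G) = Mul(80, -32) = -2560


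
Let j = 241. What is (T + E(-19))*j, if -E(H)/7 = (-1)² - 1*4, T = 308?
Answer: 79289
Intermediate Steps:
E(H) = 21 (E(H) = -7*((-1)² - 1*4) = -7*(1 - 4) = -7*(-3) = 21)
(T + E(-19))*j = (308 + 21)*241 = 329*241 = 79289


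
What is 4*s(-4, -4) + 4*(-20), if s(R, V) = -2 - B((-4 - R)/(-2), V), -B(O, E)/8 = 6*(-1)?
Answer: -280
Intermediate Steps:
B(O, E) = 48 (B(O, E) = -48*(-1) = -8*(-6) = 48)
s(R, V) = -50 (s(R, V) = -2 - 1*48 = -2 - 48 = -50)
4*s(-4, -4) + 4*(-20) = 4*(-50) + 4*(-20) = -200 - 80 = -280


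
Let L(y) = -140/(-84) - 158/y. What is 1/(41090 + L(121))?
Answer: 363/14915801 ≈ 2.4337e-5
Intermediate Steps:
L(y) = 5/3 - 158/y (L(y) = -140*(-1/84) - 158/y = 5/3 - 158/y)
1/(41090 + L(121)) = 1/(41090 + (5/3 - 158/121)) = 1/(41090 + 131/363) = 1/(14915801/363) = 363/14915801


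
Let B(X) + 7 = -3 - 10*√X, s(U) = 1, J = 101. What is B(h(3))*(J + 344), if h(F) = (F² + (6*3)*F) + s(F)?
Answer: -40050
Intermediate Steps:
h(F) = 1 + F² + 18*F (h(F) = (F² + (6*3)*F) + 1 = (F² + 18*F) + 1 = 1 + F² + 18*F)
B(X) = -10 - 10*√X (B(X) = -7 + (-3 - 10*√X) = -10 - 10*√X)
B(h(3))*(J + 344) = (-10 - 10*√(1 + 3² + 18*3))*(101 + 344) = (-10 - 10*√(1 + 9 + 54))*445 = (-10 - 10*√64)*445 = (-10 - 10*8)*445 = (-10 - 80)*445 = -90*445 = -40050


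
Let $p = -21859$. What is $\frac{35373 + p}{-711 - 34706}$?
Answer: $- \frac{13514}{35417} \approx -0.38157$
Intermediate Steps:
$\frac{35373 + p}{-711 - 34706} = \frac{35373 - 21859}{-711 - 34706} = \frac{13514}{-35417} = 13514 \left(- \frac{1}{35417}\right) = - \frac{13514}{35417}$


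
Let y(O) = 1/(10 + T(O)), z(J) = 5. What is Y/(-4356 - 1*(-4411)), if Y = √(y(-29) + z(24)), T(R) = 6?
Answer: 9/220 ≈ 0.040909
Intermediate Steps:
y(O) = 1/16 (y(O) = 1/(10 + 6) = 1/16)
Y = 9/4 (Y = √(1/16 + 5) = √(81/16) = 9/4 ≈ 2.2500)
Y/(-4356 - 1*(-4411)) = 9/(4*(-4356 - 1*(-4411))) = 9/(4*(-4356 + 4411)) = (9/4)/55 = (9/4)*(1/55) = 9/220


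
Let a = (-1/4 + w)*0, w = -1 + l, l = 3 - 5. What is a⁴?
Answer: 0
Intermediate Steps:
l = -2
w = -3 (w = -1 - 2 = -3)
a = 0 (a = (-1/4 - 3)*0 = (-1*¼ - 3)*0 = (-¼ - 3)*0 = -13/4*0 = 0)
a⁴ = 0⁴ = 0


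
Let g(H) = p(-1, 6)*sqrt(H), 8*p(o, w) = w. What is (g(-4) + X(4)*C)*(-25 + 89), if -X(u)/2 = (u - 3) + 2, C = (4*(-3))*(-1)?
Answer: -4608 + 96*I ≈ -4608.0 + 96.0*I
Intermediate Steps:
p(o, w) = w/8
C = 12 (C = -12*(-1) = 12)
X(u) = 2 - 2*u (X(u) = -2*((u - 3) + 2) = -2*((-3 + u) + 2) = -2*(-1 + u) = 2 - 2*u)
g(H) = 3*sqrt(H)/4 (g(H) = ((1/8)*6)*sqrt(H) = 3*sqrt(H)/4)
(g(-4) + X(4)*C)*(-25 + 89) = (3*sqrt(-4)/4 + (2 - 2*4)*12)*(-25 + 89) = (3*(2*I)/4 + (2 - 8)*12)*64 = (3*I/2 - 6*12)*64 = (3*I/2 - 72)*64 = (-72 + 3*I/2)*64 = -4608 + 96*I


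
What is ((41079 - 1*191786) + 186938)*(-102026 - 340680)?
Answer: -16039681086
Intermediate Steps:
((41079 - 1*191786) + 186938)*(-102026 - 340680) = ((41079 - 191786) + 186938)*(-442706) = (-150707 + 186938)*(-442706) = 36231*(-442706) = -16039681086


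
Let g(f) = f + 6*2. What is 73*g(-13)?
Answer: -73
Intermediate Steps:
g(f) = 12 + f (g(f) = f + 12 = 12 + f)
73*g(-13) = 73*(12 - 13) = 73*(-1) = -73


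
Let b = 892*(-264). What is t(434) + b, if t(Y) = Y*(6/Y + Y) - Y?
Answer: -47560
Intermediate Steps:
b = -235488
t(Y) = -Y + Y*(Y + 6/Y) (t(Y) = Y*(Y + 6/Y) - Y = -Y + Y*(Y + 6/Y))
t(434) + b = (6 + 434² - 1*434) - 235488 = (6 + 188356 - 434) - 235488 = 187928 - 235488 = -47560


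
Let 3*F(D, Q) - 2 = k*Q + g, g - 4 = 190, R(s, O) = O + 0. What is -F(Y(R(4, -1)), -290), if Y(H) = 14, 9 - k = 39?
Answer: -8896/3 ≈ -2965.3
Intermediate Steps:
k = -30 (k = 9 - 1*39 = 9 - 39 = -30)
R(s, O) = O
g = 194 (g = 4 + 190 = 194)
F(D, Q) = 196/3 - 10*Q (F(D, Q) = ⅔ + (-30*Q + 194)/3 = ⅔ + (194 - 30*Q)/3 = ⅔ + (194/3 - 10*Q) = 196/3 - 10*Q)
-F(Y(R(4, -1)), -290) = -(196/3 - 10*(-290)) = -(196/3 + 2900) = -1*8896/3 = -8896/3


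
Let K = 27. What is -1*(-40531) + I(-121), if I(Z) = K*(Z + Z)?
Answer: 33997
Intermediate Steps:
I(Z) = 54*Z (I(Z) = 27*(Z + Z) = 27*(2*Z) = 54*Z)
-1*(-40531) + I(-121) = -1*(-40531) + 54*(-121) = 40531 - 6534 = 33997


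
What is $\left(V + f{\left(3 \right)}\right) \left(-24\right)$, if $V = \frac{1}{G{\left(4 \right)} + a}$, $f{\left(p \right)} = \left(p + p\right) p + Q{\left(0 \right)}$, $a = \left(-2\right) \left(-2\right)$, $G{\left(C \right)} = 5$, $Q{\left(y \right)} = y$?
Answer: $- \frac{1304}{3} \approx -434.67$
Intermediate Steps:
$a = 4$
$f{\left(p \right)} = 2 p^{2}$ ($f{\left(p \right)} = \left(p + p\right) p + 0 = 2 p p + 0 = 2 p^{2} + 0 = 2 p^{2}$)
$V = \frac{1}{9}$ ($V = \frac{1}{5 + 4} = \frac{1}{9} \approx 0.11111$)
$\left(V + f{\left(3 \right)}\right) \left(-24\right) = \left(\frac{1}{9} + 2 \cdot 3^{2}\right) \left(-24\right) = \left(\frac{1}{9} + 2 \cdot 9\right) \left(-24\right) = \left(\frac{1}{9} + 18\right) \left(-24\right) = \frac{163}{9} \left(-24\right) = - \frac{1304}{3}$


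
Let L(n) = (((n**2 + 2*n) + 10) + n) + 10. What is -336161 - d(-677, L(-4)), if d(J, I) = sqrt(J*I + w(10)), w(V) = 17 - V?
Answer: -336161 - I*sqrt(16241) ≈ -3.3616e+5 - 127.44*I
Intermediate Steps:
L(n) = 20 + n**2 + 3*n (L(n) = ((10 + n**2 + 2*n) + n) + 10 = (10 + n**2 + 3*n) + 10 = 20 + n**2 + 3*n)
d(J, I) = sqrt(7 + I*J) (d(J, I) = sqrt(J*I + (17 - 1*10)) = sqrt(I*J + (17 - 10)) = sqrt(I*J + 7) = sqrt(7 + I*J))
-336161 - d(-677, L(-4)) = -336161 - sqrt(7 + (20 + (-4)**2 + 3*(-4))*(-677)) = -336161 - sqrt(7 + (20 + 16 - 12)*(-677)) = -336161 - sqrt(7 + 24*(-677)) = -336161 - sqrt(7 - 16248) = -336161 - sqrt(-16241) = -336161 - I*sqrt(16241)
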